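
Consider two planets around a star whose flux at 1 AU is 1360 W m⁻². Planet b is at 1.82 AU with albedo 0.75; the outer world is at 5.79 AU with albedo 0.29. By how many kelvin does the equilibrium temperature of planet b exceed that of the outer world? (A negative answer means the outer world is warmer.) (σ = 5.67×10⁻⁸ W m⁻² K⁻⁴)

ΔT ≈ 39.7 K

T_eq = [S₀(1−A)/(4σd²)]^(1/4), so T ∝ (1−A)^(1/4) / √d.
T₁ = [1360×0.25/(4×5.67×10⁻⁸×1.82²)]^(1/4) = 145.86 K.
T₂ = [1360×0.71/(4×5.67×10⁻⁸×5.79²)]^(1/4) = 106.16 K.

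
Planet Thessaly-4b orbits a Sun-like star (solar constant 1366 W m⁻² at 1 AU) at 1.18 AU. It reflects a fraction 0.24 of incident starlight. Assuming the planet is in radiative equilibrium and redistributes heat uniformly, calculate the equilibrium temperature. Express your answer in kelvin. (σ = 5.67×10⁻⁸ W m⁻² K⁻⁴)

Flux at 1.18 AU: S = 1366/1.18² = 981 W m⁻².
Energy balance: absorbed = emitted ⇒ πR²·S(1−A) = 4πR²·σT_eq⁴, so T_eq⁴ = S(1−A)/(4σ).
T_eq = [981 × 0.76 / (4 × 5.67×10⁻⁸)]^(1/4) = (3.29×10⁹)^(1/4) = 239 K.

T_eq ≈ 239 K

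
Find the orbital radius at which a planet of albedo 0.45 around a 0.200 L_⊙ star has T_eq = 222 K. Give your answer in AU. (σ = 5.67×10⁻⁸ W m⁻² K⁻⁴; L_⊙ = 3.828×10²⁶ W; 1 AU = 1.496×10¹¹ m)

d ≈ 0.521 AU

L = 0.200 × 3.828×10²⁶ = 7.66×10²⁵ W.
From T_eq⁴ = L(1−A)/(16πσd²): d = √[L(1−A)/(16πσT_eq⁴)].
d = √[7.66×10²⁵ × 0.55 / (16π × 5.67×10⁻⁸ × (222)⁴)] = 7.80×10¹⁰ m = 0.521 AU.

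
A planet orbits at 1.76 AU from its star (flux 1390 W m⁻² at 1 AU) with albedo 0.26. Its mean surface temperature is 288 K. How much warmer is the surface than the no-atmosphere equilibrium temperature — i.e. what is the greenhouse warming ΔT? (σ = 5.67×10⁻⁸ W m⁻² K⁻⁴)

ΔT ≈ 92.4 K

S = 1390/1.76² = 448.7 W m⁻².
T_eq = [S(1−A)/(4σ)]^(1/4) = [448.7×0.74/(4×5.67×10⁻⁸)]^(1/4) = 195.6 K.
ΔT = T_surf − T_eq = 288 − 195.6.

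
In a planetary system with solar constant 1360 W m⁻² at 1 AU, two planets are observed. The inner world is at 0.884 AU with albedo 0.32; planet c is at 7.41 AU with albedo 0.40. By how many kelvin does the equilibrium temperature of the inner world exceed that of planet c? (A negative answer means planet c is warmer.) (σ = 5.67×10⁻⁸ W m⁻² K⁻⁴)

ΔT ≈ 178.8 K

T_eq = [S₀(1−A)/(4σd²)]^(1/4), so T ∝ (1−A)^(1/4) / √d.
T₁ = [1360×0.68/(4×5.67×10⁻⁸×0.884²)]^(1/4) = 268.77 K.
T₂ = [1360×0.60/(4×5.67×10⁻⁸×7.41²)]^(1/4) = 89.97 K.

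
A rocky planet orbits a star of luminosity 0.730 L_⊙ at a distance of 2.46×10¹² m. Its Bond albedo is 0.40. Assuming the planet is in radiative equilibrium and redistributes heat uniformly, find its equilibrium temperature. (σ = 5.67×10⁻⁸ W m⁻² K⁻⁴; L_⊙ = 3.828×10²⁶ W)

T_eq ≈ 55.8 K

L = 0.730 × 3.828×10²⁶ = 2.79×10²⁶ W.
Flux: S = L/(4πd²) = 2.79×10²⁶/(4π×(2.46×10¹²)²) = 3.67 W m⁻².
Energy balance: absorbed = emitted ⇒ πR²·S(1−A) = 4πR²·σT_eq⁴, so T_eq⁴ = S(1−A)/(4σ).
T_eq = [3.67 × 0.60 / (4 × 5.67×10⁻⁸)]^(1/4) = (9.72×10⁶)^(1/4) = 55.8 K.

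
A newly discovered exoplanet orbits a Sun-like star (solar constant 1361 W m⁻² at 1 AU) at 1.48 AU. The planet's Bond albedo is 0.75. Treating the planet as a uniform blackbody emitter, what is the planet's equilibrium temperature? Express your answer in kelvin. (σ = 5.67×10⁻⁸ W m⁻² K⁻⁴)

T_eq ≈ 162 K

Flux at 1.48 AU: S = 1361/1.48² = 621 W m⁻².
Energy balance: absorbed = emitted ⇒ πR²·S(1−A) = 4πR²·σT_eq⁴, so T_eq⁴ = S(1−A)/(4σ).
T_eq = [621 × 0.25 / (4 × 5.67×10⁻⁸)]^(1/4) = (6.85×10⁸)^(1/4) = 162 K.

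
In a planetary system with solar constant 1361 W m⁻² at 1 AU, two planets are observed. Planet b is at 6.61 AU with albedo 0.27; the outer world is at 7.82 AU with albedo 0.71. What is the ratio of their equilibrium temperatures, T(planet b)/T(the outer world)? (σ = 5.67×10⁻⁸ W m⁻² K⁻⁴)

T_eq = [S₀(1−A)/(4σd²)]^(1/4), so T ∝ (1−A)^(1/4) / √d.
T₁ = [1361×0.73/(4×5.67×10⁻⁸×6.61²)]^(1/4) = 100.07 K.
T₂ = [1361×0.29/(4×5.67×10⁻⁸×7.82²)]^(1/4) = 73.04 K.

T₁/T₂ ≈ 1.370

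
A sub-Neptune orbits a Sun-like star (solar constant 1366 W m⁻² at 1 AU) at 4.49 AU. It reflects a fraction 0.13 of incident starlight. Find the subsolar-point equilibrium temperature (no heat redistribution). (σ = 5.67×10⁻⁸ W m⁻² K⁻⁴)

Flux at 4.49 AU: S = 1366/4.49² = 67.8 W m⁻².
At the subsolar point the surface absorbs S(1−A) and emits σT⁴ per unit area — no factor of 4, since only the local patch is in balance.
T = [67.8 × 0.87 / 5.67×10⁻⁸]^(1/4) = (1.04×10⁹)^(1/4) = 180 K.

T_ss ≈ 180 K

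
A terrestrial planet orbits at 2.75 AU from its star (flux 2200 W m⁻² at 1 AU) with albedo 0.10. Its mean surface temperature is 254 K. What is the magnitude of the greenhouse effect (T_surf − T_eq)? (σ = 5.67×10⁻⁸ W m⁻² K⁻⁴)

ΔT ≈ 69.7 K

S = 2200/2.75² = 290.9 W m⁻².
T_eq = [S(1−A)/(4σ)]^(1/4) = [290.9×0.90/(4×5.67×10⁻⁸)]^(1/4) = 184.3 K.
ΔT = T_surf − T_eq = 254 − 184.3.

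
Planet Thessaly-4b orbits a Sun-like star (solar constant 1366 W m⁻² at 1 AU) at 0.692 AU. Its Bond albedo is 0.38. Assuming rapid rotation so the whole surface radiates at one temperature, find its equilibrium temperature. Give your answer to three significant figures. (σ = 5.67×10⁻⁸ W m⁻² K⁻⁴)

Flux at 0.692 AU: S = 1366/0.692² = 2850 W m⁻².
Energy balance: absorbed = emitted ⇒ πR²·S(1−A) = 4πR²·σT_eq⁴, so T_eq⁴ = S(1−A)/(4σ).
T_eq = [2850 × 0.62 / (4 × 5.67×10⁻⁸)]^(1/4) = (7.80×10⁹)^(1/4) = 297 K.

T_eq ≈ 297 K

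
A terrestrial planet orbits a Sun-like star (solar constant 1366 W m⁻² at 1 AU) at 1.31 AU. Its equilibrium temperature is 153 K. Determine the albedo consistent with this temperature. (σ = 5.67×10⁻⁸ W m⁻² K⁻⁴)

A ≈ 0.84

Flux at 1.31 AU: S = 1366/1.31² = 796 W m⁻².
From T_eq⁴ = S(1−A)/(4σ): 1−A = 4σT_eq⁴/S.
1−A = 4 × 5.67×10⁻⁸ × (153)⁴ / 796 = 0.156.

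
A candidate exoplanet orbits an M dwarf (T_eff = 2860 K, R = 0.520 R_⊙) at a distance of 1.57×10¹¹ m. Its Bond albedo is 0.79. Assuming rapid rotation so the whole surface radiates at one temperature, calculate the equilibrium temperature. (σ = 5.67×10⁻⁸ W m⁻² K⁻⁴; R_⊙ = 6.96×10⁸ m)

T_eq ≈ 65.7 K

R_⋆ = 0.520 × 6.96×10⁸ = 3.62×10⁸ m.
L = 4πR_⋆²σT_⋆⁴ = 4π(3.62×10⁸)² × 5.67×10⁻⁸ × (2860)⁴ = 6.24×10²⁴ W.
S = L/(4πd²) = 20.2 W m⁻².
Energy balance: absorbed = emitted ⇒ πR²·S(1−A) = 4πR²·σT_eq⁴, so T_eq⁴ = S(1−A)/(4σ).
T_eq = [20.2 × 0.21 / (4 × 5.67×10⁻⁸)]^(1/4) = (1.87×10⁷)^(1/4) = 65.7 K.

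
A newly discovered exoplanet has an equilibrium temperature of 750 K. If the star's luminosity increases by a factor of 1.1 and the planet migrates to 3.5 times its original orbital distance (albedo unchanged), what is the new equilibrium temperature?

T_eq ≈ 411 K

T_eq ∝ L^(1/4) · d^(−1/2).
T′ = 750 × 1.1^(1/4) / 3.5^(1/2) = 411 K.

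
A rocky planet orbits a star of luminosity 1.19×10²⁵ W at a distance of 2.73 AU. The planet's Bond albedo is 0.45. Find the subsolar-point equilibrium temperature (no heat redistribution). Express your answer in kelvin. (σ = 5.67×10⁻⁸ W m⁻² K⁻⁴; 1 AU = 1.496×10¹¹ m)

T_ss ≈ 86.1 K

d = 2.73 AU = 4.08×10¹¹ m.
Flux: S = L/(4πd²) = 1.19×10²⁵/(4π×(4.08×10¹¹)²) = 5.68 W m⁻².
At the subsolar point the surface absorbs S(1−A) and emits σT⁴ per unit area — no factor of 4, since only the local patch is in balance.
T = [5.68 × 0.55 / 5.67×10⁻⁸]^(1/4) = (5.51×10⁷)^(1/4) = 86.1 K.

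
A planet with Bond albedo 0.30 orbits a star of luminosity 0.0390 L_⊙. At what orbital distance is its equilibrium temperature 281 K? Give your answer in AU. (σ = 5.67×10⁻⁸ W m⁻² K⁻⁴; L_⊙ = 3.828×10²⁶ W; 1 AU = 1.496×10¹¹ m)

L = 0.0390 × 3.828×10²⁶ = 1.49×10²⁵ W.
From T_eq⁴ = L(1−A)/(16πσd²): d = √[L(1−A)/(16πσT_eq⁴)].
d = √[1.49×10²⁵ × 0.70 / (16π × 5.67×10⁻⁸ × (281)⁴)] = 2.43×10¹⁰ m = 0.162 AU.

d ≈ 0.162 AU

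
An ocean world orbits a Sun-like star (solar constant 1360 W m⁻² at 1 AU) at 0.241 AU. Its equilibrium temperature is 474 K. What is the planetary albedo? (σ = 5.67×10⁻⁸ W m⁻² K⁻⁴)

A ≈ 0.51

Flux at 0.241 AU: S = 1360/0.241² = 2.34×10⁴ W m⁻².
From T_eq⁴ = S(1−A)/(4σ): 1−A = 4σT_eq⁴/S.
1−A = 4 × 5.67×10⁻⁸ × (474)⁴ / 2.34×10⁴ = 0.489.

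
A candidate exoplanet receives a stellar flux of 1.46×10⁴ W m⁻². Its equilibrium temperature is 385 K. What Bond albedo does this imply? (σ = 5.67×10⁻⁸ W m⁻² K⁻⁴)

From T_eq⁴ = S(1−A)/(4σ): 1−A = 4σT_eq⁴/S.
1−A = 4 × 5.67×10⁻⁸ × (385)⁴ / 1.46×10⁴ = 0.341.

A ≈ 0.66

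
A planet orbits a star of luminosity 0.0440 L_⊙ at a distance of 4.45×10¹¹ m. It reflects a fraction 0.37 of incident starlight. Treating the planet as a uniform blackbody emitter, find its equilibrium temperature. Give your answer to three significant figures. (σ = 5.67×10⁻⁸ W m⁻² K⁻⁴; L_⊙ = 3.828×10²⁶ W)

L = 0.0440 × 3.828×10²⁶ = 1.68×10²⁵ W.
Flux: S = L/(4πd²) = 1.68×10²⁵/(4π×(4.45×10¹¹)²) = 6.77 W m⁻².
Energy balance: absorbed = emitted ⇒ πR²·S(1−A) = 4πR²·σT_eq⁴, so T_eq⁴ = S(1−A)/(4σ).
T_eq = [6.77 × 0.63 / (4 × 5.67×10⁻⁸)]^(1/4) = (1.88×10⁷)^(1/4) = 65.8 K.

T_eq ≈ 65.8 K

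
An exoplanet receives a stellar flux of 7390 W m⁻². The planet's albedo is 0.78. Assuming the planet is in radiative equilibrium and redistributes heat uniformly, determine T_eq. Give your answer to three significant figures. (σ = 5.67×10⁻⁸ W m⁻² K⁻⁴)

T_eq ≈ 291 K

Energy balance: absorbed = emitted ⇒ πR²·S(1−A) = 4πR²·σT_eq⁴, so T_eq⁴ = S(1−A)/(4σ).
T_eq = [7390 × 0.22 / (4 × 5.67×10⁻⁸)]^(1/4) = (7.17×10⁹)^(1/4) = 291 K.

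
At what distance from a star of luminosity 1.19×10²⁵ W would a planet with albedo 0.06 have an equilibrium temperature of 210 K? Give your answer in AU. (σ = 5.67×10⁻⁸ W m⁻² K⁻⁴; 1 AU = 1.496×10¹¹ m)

From T_eq⁴ = L(1−A)/(16πσd²): d = √[L(1−A)/(16πσT_eq⁴)].
d = √[1.19×10²⁵ × 0.94 / (16π × 5.67×10⁻⁸ × (210)⁴)] = 4.49×10¹⁰ m = 0.300 AU.

d ≈ 0.300 AU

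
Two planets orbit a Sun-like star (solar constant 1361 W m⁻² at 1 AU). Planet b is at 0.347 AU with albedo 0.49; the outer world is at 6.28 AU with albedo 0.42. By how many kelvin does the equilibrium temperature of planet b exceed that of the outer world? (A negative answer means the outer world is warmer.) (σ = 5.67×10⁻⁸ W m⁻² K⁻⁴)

T_eq = [S₀(1−A)/(4σd²)]^(1/4), so T ∝ (1−A)^(1/4) / √d.
T₁ = [1361×0.51/(4×5.67×10⁻⁸×0.347²)]^(1/4) = 399.28 K.
T₂ = [1361×0.58/(4×5.67×10⁻⁸×6.28²)]^(1/4) = 96.92 K.

ΔT ≈ 302.4 K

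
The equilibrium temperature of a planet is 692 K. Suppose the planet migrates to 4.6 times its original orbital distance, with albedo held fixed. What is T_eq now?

T_eq ∝ L^(1/4) · d^(−1/2).
T′ = 692 / 4.6^(1/2) = 323 K.

T_eq ≈ 323 K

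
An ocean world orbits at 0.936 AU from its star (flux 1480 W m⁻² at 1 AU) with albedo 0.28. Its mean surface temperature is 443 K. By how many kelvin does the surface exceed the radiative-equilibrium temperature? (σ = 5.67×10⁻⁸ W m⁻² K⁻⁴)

ΔT ≈ 172.4 K

S = 1480/0.936² = 1689 W m⁻².
T_eq = [S(1−A)/(4σ)]^(1/4) = [1689×0.72/(4×5.67×10⁻⁸)]^(1/4) = 270.6 K.
ΔT = T_surf − T_eq = 443 − 270.6.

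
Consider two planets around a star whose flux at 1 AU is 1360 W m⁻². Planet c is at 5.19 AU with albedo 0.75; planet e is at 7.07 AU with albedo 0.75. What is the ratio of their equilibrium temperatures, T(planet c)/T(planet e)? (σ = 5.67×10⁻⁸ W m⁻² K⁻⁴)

T₁/T₂ ≈ 1.167

T_eq = [S₀(1−A)/(4σd²)]^(1/4), so T ∝ (1−A)^(1/4) / √d.
T₁ = [1360×0.25/(4×5.67×10⁻⁸×5.19²)]^(1/4) = 86.37 K.
T₂ = [1360×0.25/(4×5.67×10⁻⁸×7.07²)]^(1/4) = 74.00 K.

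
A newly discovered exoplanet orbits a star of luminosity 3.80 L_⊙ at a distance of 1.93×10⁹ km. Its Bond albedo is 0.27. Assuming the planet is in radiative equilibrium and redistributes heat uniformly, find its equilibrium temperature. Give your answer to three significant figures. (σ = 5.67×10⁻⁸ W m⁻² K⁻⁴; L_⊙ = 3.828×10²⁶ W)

d = 1.93×10⁹ km = 1.93×10¹² m.
L = 3.80 × 3.828×10²⁶ = 1.45×10²⁷ W.
Flux: S = L/(4πd²) = 1.45×10²⁷/(4π×(1.93×10¹²)²) = 31.1 W m⁻².
Energy balance: absorbed = emitted ⇒ πR²·S(1−A) = 4πR²·σT_eq⁴, so T_eq⁴ = S(1−A)/(4σ).
T_eq = [31.1 × 0.73 / (4 × 5.67×10⁻⁸)]^(1/4) = (1.00×10⁸)^(1/4) = 100 K.

T_eq ≈ 100 K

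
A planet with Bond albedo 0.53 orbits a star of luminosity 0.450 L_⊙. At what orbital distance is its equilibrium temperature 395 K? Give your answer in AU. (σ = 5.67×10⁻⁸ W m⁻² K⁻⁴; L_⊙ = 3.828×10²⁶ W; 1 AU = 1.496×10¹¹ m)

L = 0.450 × 3.828×10²⁶ = 1.72×10²⁶ W.
From T_eq⁴ = L(1−A)/(16πσd²): d = √[L(1−A)/(16πσT_eq⁴)].
d = √[1.72×10²⁶ × 0.47 / (16π × 5.67×10⁻⁸ × (395)⁴)] = 3.42×10¹⁰ m = 0.228 AU.

d ≈ 0.228 AU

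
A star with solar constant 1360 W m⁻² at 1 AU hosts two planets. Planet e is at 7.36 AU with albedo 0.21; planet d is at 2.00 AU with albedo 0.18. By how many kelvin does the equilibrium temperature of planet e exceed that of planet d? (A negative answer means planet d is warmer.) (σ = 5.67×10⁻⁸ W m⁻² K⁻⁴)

T_eq = [S₀(1−A)/(4σd²)]^(1/4), so T ∝ (1−A)^(1/4) / √d.
T₁ = [1360×0.79/(4×5.67×10⁻⁸×7.36²)]^(1/4) = 96.70 K.
T₂ = [1360×0.82/(4×5.67×10⁻⁸×2.00²)]^(1/4) = 187.25 K.

ΔT ≈ -90.5 K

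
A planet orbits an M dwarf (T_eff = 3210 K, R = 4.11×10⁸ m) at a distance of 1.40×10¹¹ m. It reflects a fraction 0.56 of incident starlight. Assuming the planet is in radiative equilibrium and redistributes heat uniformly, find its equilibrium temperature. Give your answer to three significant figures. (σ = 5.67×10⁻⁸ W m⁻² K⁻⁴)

L = 4πR_⋆²σT_⋆⁴ = 4π(4.11×10⁸)² × 5.67×10⁻⁸ × (3210)⁴ = 1.28×10²⁵ W.
S = L/(4πd²) = 51.9 W m⁻².
Energy balance: absorbed = emitted ⇒ πR²·S(1−A) = 4πR²·σT_eq⁴, so T_eq⁴ = S(1−A)/(4σ).
T_eq = [51.9 × 0.44 / (4 × 5.67×10⁻⁸)]^(1/4) = (1.01×10⁸)^(1/4) = 100 K.

T_eq ≈ 100 K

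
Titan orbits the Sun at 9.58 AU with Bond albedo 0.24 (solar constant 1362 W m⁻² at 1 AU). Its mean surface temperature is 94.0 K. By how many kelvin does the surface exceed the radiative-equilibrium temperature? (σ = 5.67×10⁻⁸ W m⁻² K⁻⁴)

S = 1362/9.58² = 14.84 W m⁻².
T_eq = [S(1−A)/(4σ)]^(1/4) = [14.84×0.76/(4×5.67×10⁻⁸)]^(1/4) = 84.0 K.
ΔT = T_surf − T_eq = 94 − 84.0.

ΔT ≈ 10.0 K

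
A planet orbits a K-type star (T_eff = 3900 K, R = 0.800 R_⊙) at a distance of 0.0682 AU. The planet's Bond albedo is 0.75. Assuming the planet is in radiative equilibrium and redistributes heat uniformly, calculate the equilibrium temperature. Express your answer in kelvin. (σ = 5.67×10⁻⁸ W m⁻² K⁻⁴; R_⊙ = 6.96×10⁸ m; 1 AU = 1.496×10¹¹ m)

R_⋆ = 0.800 × 6.96×10⁸ = 5.57×10⁸ m.
d = 0.0682 AU = 1.02×10¹⁰ m.
L = 4πR_⋆²σT_⋆⁴ = 4π(5.57×10⁸)² × 5.67×10⁻⁸ × (3900)⁴ = 5.11×10²⁵ W.
S = L/(4πd²) = 3.91×10⁴ W m⁻².
Energy balance: absorbed = emitted ⇒ πR²·S(1−A) = 4πR²·σT_eq⁴, so T_eq⁴ = S(1−A)/(4σ).
T_eq = [3.91×10⁴ × 0.25 / (4 × 5.67×10⁻⁸)]^(1/4) = (4.31×10¹⁰)^(1/4) = 456 K.

T_eq ≈ 456 K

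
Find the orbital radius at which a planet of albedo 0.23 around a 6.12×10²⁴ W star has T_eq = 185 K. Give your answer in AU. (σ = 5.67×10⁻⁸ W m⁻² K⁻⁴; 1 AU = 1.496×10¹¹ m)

d ≈ 0.251 AU

From T_eq⁴ = L(1−A)/(16πσd²): d = √[L(1−A)/(16πσT_eq⁴)].
d = √[6.12×10²⁴ × 0.77 / (16π × 5.67×10⁻⁸ × (185)⁴)] = 3.76×10¹⁰ m = 0.251 AU.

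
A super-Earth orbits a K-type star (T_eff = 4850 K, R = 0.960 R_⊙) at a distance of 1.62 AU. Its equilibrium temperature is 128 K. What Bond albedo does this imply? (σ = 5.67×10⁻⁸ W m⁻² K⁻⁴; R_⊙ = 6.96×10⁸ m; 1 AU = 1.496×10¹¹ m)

A ≈ 0.74

R_⋆ = 0.960 × 6.96×10⁸ = 6.68×10⁸ m.
d = 1.62 AU = 2.42×10¹¹ m.
L = 4πR_⋆²σT_⋆⁴ = 4π(6.68×10⁸)² × 5.67×10⁻⁸ × (4850)⁴ = 1.76×10²⁶ W.
S = L/(4πd²) = 238 W m⁻².
From T_eq⁴ = S(1−A)/(4σ): 1−A = 4σT_eq⁴/S.
1−A = 4 × 5.67×10⁻⁸ × (128)⁴ / 238 = 0.255.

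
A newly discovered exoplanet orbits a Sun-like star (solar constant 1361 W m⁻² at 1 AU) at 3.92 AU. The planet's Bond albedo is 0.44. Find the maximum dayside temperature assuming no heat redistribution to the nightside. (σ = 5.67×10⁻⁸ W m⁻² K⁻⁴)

T_ss ≈ 172 K

Flux at 3.92 AU: S = 1361/3.92² = 88.6 W m⁻².
With no redistribution each surface element balances locally: S(1−A) = σT⁴.
T = [88.6 × 0.56 / 5.67×10⁻⁸]^(1/4) = (8.75×10⁸)^(1/4) = 172 K.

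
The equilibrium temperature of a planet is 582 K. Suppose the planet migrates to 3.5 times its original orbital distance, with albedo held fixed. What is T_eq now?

T_eq ∝ L^(1/4) · d^(−1/2).
T′ = 582 / 3.5^(1/2) = 311 K.

T_eq ≈ 311 K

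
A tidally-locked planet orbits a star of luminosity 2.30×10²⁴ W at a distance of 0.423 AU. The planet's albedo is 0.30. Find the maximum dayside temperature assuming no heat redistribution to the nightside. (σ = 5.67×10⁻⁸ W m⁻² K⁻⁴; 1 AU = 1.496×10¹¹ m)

d = 0.423 AU = 6.33×10¹⁰ m.
Flux: S = L/(4πd²) = 2.30×10²⁴/(4π×(6.33×10¹⁰)²) = 45.7 W m⁻².
With no redistribution each surface element balances locally: S(1−A) = σT⁴.
T = [45.7 × 0.70 / 5.67×10⁻⁸]^(1/4) = (5.64×10⁸)^(1/4) = 154 K.

T_ss ≈ 154 K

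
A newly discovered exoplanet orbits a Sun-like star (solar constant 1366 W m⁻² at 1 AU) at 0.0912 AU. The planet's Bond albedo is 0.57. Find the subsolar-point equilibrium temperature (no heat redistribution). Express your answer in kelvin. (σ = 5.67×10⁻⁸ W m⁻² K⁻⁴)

T_ss ≈ 1060 K

Flux at 0.0912 AU: S = 1366/0.0912² = 1.64×10⁵ W m⁻².
At the subsolar point the surface absorbs S(1−A) and emits σT⁴ per unit area — no factor of 4, since only the local patch is in balance.
T = [1.64×10⁵ × 0.43 / 5.67×10⁻⁸]^(1/4) = (1.25×10¹²)^(1/4) = 1060 K.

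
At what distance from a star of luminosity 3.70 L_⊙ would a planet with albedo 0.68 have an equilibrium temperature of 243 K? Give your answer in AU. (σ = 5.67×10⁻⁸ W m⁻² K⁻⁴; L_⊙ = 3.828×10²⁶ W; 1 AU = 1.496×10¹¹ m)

L = 3.70 × 3.828×10²⁶ = 1.42×10²⁷ W.
From T_eq⁴ = L(1−A)/(16πσd²): d = √[L(1−A)/(16πσT_eq⁴)].
d = √[1.42×10²⁷ × 0.32 / (16π × 5.67×10⁻⁸ × (243)⁴)] = 2.14×10¹¹ m = 1.43 AU.

d ≈ 1.43 AU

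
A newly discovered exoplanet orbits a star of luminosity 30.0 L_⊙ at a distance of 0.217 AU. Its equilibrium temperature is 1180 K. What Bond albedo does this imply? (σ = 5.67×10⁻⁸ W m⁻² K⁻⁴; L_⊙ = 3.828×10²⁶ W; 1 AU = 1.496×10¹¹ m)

A ≈ 0.49

d = 0.217 AU = 3.25×10¹⁰ m.
L = 30.0 × 3.828×10²⁶ = 1.15×10²⁸ W.
Flux: S = L/(4πd²) = 1.15×10²⁸/(4π×(3.25×10¹⁰)²) = 8.67×10⁵ W m⁻².
From T_eq⁴ = S(1−A)/(4σ): 1−A = 4σT_eq⁴/S.
1−A = 4 × 5.67×10⁻⁸ × (1180)⁴ / 8.67×10⁵ = 0.507.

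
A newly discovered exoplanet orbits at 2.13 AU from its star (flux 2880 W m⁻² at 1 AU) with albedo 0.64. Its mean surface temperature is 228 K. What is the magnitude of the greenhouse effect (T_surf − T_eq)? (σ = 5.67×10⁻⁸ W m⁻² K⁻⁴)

ΔT ≈ 49.8 K

S = 2880/2.13² = 634.8 W m⁻².
T_eq = [S(1−A)/(4σ)]^(1/4) = [634.8×0.36/(4×5.67×10⁻⁸)]^(1/4) = 178.2 K.
ΔT = T_surf − T_eq = 228 − 178.2.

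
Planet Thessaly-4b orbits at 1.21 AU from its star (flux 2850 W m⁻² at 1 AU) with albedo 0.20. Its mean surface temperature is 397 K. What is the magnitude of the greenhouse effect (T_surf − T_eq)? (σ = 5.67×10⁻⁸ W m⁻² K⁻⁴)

ΔT ≈ 109.1 K

S = 2850/1.21² = 1947 W m⁻².
T_eq = [S(1−A)/(4σ)]^(1/4) = [1947×0.80/(4×5.67×10⁻⁸)]^(1/4) = 287.9 K.
ΔT = T_surf − T_eq = 397 − 287.9.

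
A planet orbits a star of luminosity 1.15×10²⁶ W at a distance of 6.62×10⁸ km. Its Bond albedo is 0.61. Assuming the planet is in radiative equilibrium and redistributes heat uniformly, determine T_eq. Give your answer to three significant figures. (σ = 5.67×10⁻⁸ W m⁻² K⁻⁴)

T_eq ≈ 77.4 K

d = 6.62×10⁸ km = 6.62×10¹¹ m.
Flux: S = L/(4πd²) = 1.15×10²⁶/(4π×(6.62×10¹¹)²) = 20.9 W m⁻².
Energy balance: absorbed = emitted ⇒ πR²·S(1−A) = 4πR²·σT_eq⁴, so T_eq⁴ = S(1−A)/(4σ).
T_eq = [20.9 × 0.39 / (4 × 5.67×10⁻⁸)]^(1/4) = (3.59×10⁷)^(1/4) = 77.4 K.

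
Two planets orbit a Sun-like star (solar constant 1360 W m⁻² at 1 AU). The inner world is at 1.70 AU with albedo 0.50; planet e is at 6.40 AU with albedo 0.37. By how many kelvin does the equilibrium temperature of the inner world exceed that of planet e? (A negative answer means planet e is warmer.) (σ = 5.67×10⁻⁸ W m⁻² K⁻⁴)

T_eq = [S₀(1−A)/(4σd²)]^(1/4), so T ∝ (1−A)^(1/4) / √d.
T₁ = [1360×0.50/(4×5.67×10⁻⁸×1.70²)]^(1/4) = 179.47 K.
T₂ = [1360×0.63/(4×5.67×10⁻⁸×6.40²)]^(1/4) = 98.00 K.

ΔT ≈ 81.5 K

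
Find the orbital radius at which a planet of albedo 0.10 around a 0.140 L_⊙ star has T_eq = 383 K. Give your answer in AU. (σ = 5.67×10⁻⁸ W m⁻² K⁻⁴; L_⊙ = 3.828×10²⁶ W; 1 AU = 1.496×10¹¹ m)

d ≈ 0.187 AU

L = 0.140 × 3.828×10²⁶ = 5.36×10²⁵ W.
From T_eq⁴ = L(1−A)/(16πσd²): d = √[L(1−A)/(16πσT_eq⁴)].
d = √[5.36×10²⁵ × 0.90 / (16π × 5.67×10⁻⁸ × (383)⁴)] = 2.80×10¹⁰ m = 0.187 AU.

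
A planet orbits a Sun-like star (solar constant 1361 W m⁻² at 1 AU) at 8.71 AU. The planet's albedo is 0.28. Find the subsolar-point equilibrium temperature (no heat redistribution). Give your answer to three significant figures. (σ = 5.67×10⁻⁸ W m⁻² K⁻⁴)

T_ss ≈ 123 K

Flux at 8.71 AU: S = 1361/8.71² = 17.9 W m⁻².
At the subsolar point the surface absorbs S(1−A) and emits σT⁴ per unit area — no factor of 4, since only the local patch is in balance.
T = [17.9 × 0.72 / 5.67×10⁻⁸]^(1/4) = (2.28×10⁸)^(1/4) = 123 K.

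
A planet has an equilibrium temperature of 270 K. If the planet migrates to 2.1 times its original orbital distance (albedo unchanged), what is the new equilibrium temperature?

T_eq ∝ L^(1/4) · d^(−1/2).
T′ = 270 / 2.1^(1/2) = 186 K.

T_eq ≈ 186 K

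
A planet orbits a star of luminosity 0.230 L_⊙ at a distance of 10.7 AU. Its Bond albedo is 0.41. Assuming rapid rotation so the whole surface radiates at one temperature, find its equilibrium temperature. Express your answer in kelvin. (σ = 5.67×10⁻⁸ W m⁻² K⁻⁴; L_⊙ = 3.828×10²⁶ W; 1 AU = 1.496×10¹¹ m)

T_eq ≈ 51.6 K

d = 10.7 AU = 1.60×10¹² m.
L = 0.230 × 3.828×10²⁶ = 8.80×10²⁵ W.
Flux: S = L/(4πd²) = 8.80×10²⁵/(4π×(1.60×10¹²)²) = 2.73 W m⁻².
Energy balance: absorbed = emitted ⇒ πR²·S(1−A) = 4πR²·σT_eq⁴, so T_eq⁴ = S(1−A)/(4σ).
T_eq = [2.73 × 0.59 / (4 × 5.67×10⁻⁸)]^(1/4) = (7.11×10⁶)^(1/4) = 51.6 K.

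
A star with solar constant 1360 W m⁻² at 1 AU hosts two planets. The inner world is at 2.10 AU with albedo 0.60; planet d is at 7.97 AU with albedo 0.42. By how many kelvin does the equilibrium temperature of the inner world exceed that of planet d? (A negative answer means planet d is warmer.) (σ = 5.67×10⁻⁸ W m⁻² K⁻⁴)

ΔT ≈ 66.7 K

T_eq = [S₀(1−A)/(4σd²)]^(1/4), so T ∝ (1−A)^(1/4) / √d.
T₁ = [1360×0.40/(4×5.67×10⁻⁸×2.10²)]^(1/4) = 152.71 K.
T₂ = [1360×0.58/(4×5.67×10⁻⁸×7.97²)]^(1/4) = 86.02 K.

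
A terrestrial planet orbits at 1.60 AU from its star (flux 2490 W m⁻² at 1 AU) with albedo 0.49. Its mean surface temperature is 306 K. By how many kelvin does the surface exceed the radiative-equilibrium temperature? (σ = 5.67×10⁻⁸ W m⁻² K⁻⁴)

S = 2490/1.60² = 972.7 W m⁻².
T_eq = [S(1−A)/(4σ)]^(1/4) = [972.7×0.51/(4×5.67×10⁻⁸)]^(1/4) = 216.3 K.
ΔT = T_surf − T_eq = 306 − 216.3.

ΔT ≈ 89.7 K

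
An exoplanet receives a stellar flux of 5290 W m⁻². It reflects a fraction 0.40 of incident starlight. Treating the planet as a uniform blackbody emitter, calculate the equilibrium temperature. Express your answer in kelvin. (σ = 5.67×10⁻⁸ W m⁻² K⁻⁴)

T_eq ≈ 344 K

Energy balance: absorbed = emitted ⇒ πR²·S(1−A) = 4πR²·σT_eq⁴, so T_eq⁴ = S(1−A)/(4σ).
T_eq = [5290 × 0.60 / (4 × 5.67×10⁻⁸)]^(1/4) = (1.40×10¹⁰)^(1/4) = 344 K.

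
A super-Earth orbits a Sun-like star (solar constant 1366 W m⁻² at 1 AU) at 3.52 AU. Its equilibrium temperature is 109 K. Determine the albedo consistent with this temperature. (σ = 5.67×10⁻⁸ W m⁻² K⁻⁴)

Flux at 3.52 AU: S = 1366/3.52² = 110 W m⁻².
From T_eq⁴ = S(1−A)/(4σ): 1−A = 4σT_eq⁴/S.
1−A = 4 × 5.67×10⁻⁸ × (109)⁴ / 110 = 0.290.

A ≈ 0.71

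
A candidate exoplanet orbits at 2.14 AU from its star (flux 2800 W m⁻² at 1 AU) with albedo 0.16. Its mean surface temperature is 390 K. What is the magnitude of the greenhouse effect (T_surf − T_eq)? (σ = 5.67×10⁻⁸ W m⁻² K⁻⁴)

ΔT ≈ 171.9 K

S = 2800/2.14² = 611.4 W m⁻².
T_eq = [S(1−A)/(4σ)]^(1/4) = [611.4×0.84/(4×5.67×10⁻⁸)]^(1/4) = 218.1 K.
ΔT = T_surf − T_eq = 390 − 218.1.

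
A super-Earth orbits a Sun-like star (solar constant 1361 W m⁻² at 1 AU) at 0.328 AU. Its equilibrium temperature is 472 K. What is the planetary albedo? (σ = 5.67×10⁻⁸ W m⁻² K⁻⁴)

A ≈ 0.11

Flux at 0.328 AU: S = 1361/0.328² = 1.27×10⁴ W m⁻².
From T_eq⁴ = S(1−A)/(4σ): 1−A = 4σT_eq⁴/S.
1−A = 4 × 5.67×10⁻⁸ × (472)⁴ / 1.27×10⁴ = 0.890.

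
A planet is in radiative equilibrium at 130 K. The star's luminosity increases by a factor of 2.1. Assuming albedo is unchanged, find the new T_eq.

T_eq ≈ 156 K

T_eq ∝ L^(1/4) · d^(−1/2).
T′ = 130 × 2.1^(1/4) = 156 K.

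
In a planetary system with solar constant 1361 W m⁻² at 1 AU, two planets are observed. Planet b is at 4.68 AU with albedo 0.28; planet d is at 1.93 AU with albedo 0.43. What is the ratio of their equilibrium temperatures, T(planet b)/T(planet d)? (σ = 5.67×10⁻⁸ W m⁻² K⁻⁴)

T₁/T₂ ≈ 0.681

T_eq = [S₀(1−A)/(4σd²)]^(1/4), so T ∝ (1−A)^(1/4) / √d.
T₁ = [1361×0.72/(4×5.67×10⁻⁸×4.68²)]^(1/4) = 118.51 K.
T₂ = [1361×0.57/(4×5.67×10⁻⁸×1.93²)]^(1/4) = 174.08 K.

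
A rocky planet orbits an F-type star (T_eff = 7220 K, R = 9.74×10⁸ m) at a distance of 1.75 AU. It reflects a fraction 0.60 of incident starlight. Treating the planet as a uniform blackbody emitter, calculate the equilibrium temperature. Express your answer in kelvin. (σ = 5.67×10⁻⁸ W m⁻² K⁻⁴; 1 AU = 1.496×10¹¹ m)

d = 1.75 AU = 2.62×10¹¹ m.
L = 4πR_⋆²σT_⋆⁴ = 4π(9.74×10⁸)² × 5.67×10⁻⁸ × (7220)⁴ = 1.84×10²⁷ W.
S = L/(4πd²) = 2130 W m⁻².
Energy balance: absorbed = emitted ⇒ πR²·S(1−A) = 4πR²·σT_eq⁴, so T_eq⁴ = S(1−A)/(4σ).
T_eq = [2130 × 0.40 / (4 × 5.67×10⁻⁸)]^(1/4) = (3.76×10⁹)^(1/4) = 248 K.

T_eq ≈ 248 K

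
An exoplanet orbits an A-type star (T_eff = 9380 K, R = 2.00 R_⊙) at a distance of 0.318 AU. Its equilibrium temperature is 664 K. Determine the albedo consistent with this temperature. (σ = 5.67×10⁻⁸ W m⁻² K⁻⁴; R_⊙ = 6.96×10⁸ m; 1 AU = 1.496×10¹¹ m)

R_⋆ = 2.00 × 6.96×10⁸ = 1.39×10⁹ m.
d = 0.318 AU = 4.76×10¹⁰ m.
L = 4πR_⋆²σT_⋆⁴ = 4π(1.39×10⁹)² × 5.67×10⁻⁸ × (9380)⁴ = 1.07×10²⁸ W.
S = L/(4πd²) = 3.76×10⁵ W m⁻².
From T_eq⁴ = S(1−A)/(4σ): 1−A = 4σT_eq⁴/S.
1−A = 4 × 5.67×10⁻⁸ × (664)⁴ / 3.76×10⁵ = 0.117.

A ≈ 0.88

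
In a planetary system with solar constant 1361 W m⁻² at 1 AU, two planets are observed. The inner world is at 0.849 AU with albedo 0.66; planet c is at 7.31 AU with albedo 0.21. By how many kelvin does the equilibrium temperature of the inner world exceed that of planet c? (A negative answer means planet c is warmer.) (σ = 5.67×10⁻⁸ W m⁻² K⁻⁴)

ΔT ≈ 133.6 K

T_eq = [S₀(1−A)/(4σd²)]^(1/4), so T ∝ (1−A)^(1/4) / √d.
T₁ = [1361×0.34/(4×5.67×10⁻⁸×0.849²)]^(1/4) = 230.66 K.
T₂ = [1361×0.79/(4×5.67×10⁻⁸×7.31²)]^(1/4) = 97.05 K.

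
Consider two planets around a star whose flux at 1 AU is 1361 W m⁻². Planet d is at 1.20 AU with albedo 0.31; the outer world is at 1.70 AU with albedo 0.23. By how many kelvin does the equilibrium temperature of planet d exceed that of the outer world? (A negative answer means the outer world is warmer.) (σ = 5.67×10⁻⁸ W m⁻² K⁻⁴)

T_eq = [S₀(1−A)/(4σd²)]^(1/4), so T ∝ (1−A)^(1/4) / √d.
T₁ = [1361×0.69/(4×5.67×10⁻⁸×1.20²)]^(1/4) = 231.57 K.
T₂ = [1361×0.77/(4×5.67×10⁻⁸×1.70²)]^(1/4) = 199.96 K.

ΔT ≈ 31.6 K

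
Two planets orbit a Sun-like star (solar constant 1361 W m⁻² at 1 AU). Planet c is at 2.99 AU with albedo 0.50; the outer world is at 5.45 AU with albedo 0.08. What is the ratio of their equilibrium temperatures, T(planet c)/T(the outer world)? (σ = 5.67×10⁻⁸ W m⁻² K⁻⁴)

T_eq = [S₀(1−A)/(4σd²)]^(1/4), so T ∝ (1−A)^(1/4) / √d.
T₁ = [1361×0.50/(4×5.67×10⁻⁸×2.99²)]^(1/4) = 135.35 K.
T₂ = [1361×0.92/(4×5.67×10⁻⁸×5.45²)]^(1/4) = 116.76 K.

T₁/T₂ ≈ 1.159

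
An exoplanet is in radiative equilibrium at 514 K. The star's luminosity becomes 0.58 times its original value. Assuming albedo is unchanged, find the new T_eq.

T_eq ≈ 449 K

T_eq ∝ L^(1/4) · d^(−1/2).
T′ = 514 × 0.58^(1/4) = 449 K.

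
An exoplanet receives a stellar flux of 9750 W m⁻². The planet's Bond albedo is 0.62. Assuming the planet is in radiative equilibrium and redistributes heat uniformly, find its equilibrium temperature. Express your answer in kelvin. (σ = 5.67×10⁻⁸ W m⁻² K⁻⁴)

T_eq ≈ 358 K

Energy balance: absorbed = emitted ⇒ πR²·S(1−A) = 4πR²·σT_eq⁴, so T_eq⁴ = S(1−A)/(4σ).
T_eq = [9750 × 0.38 / (4 × 5.67×10⁻⁸)]^(1/4) = (1.63×10¹⁰)^(1/4) = 358 K.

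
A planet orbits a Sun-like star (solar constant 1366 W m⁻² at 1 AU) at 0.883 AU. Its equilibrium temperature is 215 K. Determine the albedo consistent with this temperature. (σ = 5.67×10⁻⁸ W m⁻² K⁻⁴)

A ≈ 0.72

Flux at 0.883 AU: S = 1366/0.883² = 1750 W m⁻².
From T_eq⁴ = S(1−A)/(4σ): 1−A = 4σT_eq⁴/S.
1−A = 4 × 5.67×10⁻⁸ × (215)⁴ / 1750 = 0.277.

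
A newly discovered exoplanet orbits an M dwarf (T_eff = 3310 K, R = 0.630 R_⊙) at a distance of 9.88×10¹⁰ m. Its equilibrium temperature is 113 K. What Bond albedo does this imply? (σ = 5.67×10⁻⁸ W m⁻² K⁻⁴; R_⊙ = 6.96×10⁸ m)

R_⋆ = 0.630 × 6.96×10⁸ = 4.38×10⁸ m.
L = 4πR_⋆²σT_⋆⁴ = 4π(4.38×10⁸)² × 5.67×10⁻⁸ × (3310)⁴ = 1.64×10²⁵ W.
S = L/(4πd²) = 134 W m⁻².
From T_eq⁴ = S(1−A)/(4σ): 1−A = 4σT_eq⁴/S.
1−A = 4 × 5.67×10⁻⁸ × (113)⁴ / 134 = 0.276.

A ≈ 0.72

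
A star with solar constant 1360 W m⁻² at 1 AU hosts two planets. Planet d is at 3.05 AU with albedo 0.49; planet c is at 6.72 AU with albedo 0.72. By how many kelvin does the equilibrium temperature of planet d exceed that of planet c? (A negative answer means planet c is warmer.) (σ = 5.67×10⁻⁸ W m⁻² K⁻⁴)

ΔT ≈ 56.6 K

T_eq = [S₀(1−A)/(4σd²)]^(1/4), so T ∝ (1−A)^(1/4) / √d.
T₁ = [1360×0.51/(4×5.67×10⁻⁸×3.05²)]^(1/4) = 134.65 K.
T₂ = [1360×0.28/(4×5.67×10⁻⁸×6.72²)]^(1/4) = 78.09 K.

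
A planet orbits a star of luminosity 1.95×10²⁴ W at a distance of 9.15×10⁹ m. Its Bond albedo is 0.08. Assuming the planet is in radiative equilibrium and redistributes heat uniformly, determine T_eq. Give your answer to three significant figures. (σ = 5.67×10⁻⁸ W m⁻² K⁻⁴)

Flux: S = L/(4πd²) = 1.95×10²⁴/(4π×(9.15×10⁹)²) = 1850 W m⁻².
Energy balance: absorbed = emitted ⇒ πR²·S(1−A) = 4πR²·σT_eq⁴, so T_eq⁴ = S(1−A)/(4σ).
T_eq = [1850 × 0.92 / (4 × 5.67×10⁻⁸)]^(1/4) = (7.52×10⁹)^(1/4) = 294 K.

T_eq ≈ 294 K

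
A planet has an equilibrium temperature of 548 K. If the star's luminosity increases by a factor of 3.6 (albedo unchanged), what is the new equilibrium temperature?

T_eq ∝ L^(1/4) · d^(−1/2).
T′ = 548 × 3.6^(1/4) = 755 K.

T_eq ≈ 755 K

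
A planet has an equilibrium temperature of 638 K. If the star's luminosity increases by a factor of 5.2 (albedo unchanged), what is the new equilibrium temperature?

T_eq ≈ 963 K

T_eq ∝ L^(1/4) · d^(−1/2).
T′ = 638 × 5.2^(1/4) = 963 K.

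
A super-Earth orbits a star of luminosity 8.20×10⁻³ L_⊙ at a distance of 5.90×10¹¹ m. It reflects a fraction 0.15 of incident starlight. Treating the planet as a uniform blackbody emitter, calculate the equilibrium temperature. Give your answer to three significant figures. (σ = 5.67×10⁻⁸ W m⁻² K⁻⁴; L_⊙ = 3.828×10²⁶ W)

T_eq ≈ 40.5 K

L = 8.20×10⁻³ × 3.828×10²⁶ = 3.14×10²⁴ W.
Flux: S = L/(4πd²) = 3.14×10²⁴/(4π×(5.90×10¹¹)²) = 0.718 W m⁻².
Energy balance: absorbed = emitted ⇒ πR²·S(1−A) = 4πR²·σT_eq⁴, so T_eq⁴ = S(1−A)/(4σ).
T_eq = [0.718 × 0.85 / (4 × 5.67×10⁻⁸)]^(1/4) = (2.69×10⁶)^(1/4) = 40.5 K.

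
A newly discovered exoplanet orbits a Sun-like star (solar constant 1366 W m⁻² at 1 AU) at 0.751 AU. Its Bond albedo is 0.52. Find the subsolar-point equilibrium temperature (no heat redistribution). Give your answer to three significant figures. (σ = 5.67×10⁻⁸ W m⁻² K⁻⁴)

T_ss ≈ 378 K

Flux at 0.751 AU: S = 1366/0.751² = 2420 W m⁻².
At the subsolar point the surface absorbs S(1−A) and emits σT⁴ per unit area — no factor of 4, since only the local patch is in balance.
T = [2420 × 0.48 / 5.67×10⁻⁸]^(1/4) = (2.05×10¹⁰)^(1/4) = 378 K.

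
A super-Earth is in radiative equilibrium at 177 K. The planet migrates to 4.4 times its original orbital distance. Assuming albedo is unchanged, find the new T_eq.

T_eq ∝ L^(1/4) · d^(−1/2).
T′ = 177 / 4.4^(1/2) = 84.4 K.

T_eq ≈ 84.4 K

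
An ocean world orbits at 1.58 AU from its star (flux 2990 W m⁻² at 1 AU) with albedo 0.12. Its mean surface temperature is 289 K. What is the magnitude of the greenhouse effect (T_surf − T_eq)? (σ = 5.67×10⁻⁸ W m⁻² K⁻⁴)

ΔT ≈ 27.9 K

S = 2990/1.58² = 1198 W m⁻².
T_eq = [S(1−A)/(4σ)]^(1/4) = [1198×0.88/(4×5.67×10⁻⁸)]^(1/4) = 261.1 K.
ΔT = T_surf − T_eq = 289 − 261.1.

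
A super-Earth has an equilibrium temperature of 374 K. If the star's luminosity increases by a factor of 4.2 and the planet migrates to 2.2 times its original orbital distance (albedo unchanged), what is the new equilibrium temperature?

T_eq ≈ 361 K

T_eq ∝ L^(1/4) · d^(−1/2).
T′ = 374 × 4.2^(1/4) / 2.2^(1/2) = 361 K.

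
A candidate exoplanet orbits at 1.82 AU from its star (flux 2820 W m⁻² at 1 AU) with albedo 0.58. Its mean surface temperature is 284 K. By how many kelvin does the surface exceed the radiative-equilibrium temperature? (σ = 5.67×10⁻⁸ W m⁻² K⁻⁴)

ΔT ≈ 84.7 K

S = 2820/1.82² = 851.3 W m⁻².
T_eq = [S(1−A)/(4σ)]^(1/4) = [851.3×0.42/(4×5.67×10⁻⁸)]^(1/4) = 199.3 K.
ΔT = T_surf − T_eq = 284 − 199.3.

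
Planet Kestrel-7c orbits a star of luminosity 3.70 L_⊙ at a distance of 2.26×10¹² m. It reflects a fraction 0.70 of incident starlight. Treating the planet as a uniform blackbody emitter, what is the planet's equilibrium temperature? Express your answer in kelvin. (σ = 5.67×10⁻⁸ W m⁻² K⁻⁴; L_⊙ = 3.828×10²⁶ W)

L = 3.70 × 3.828×10²⁶ = 1.42×10²⁷ W.
Flux: S = L/(4πd²) = 1.42×10²⁷/(4π×(2.26×10¹²)²) = 22.1 W m⁻².
Energy balance: absorbed = emitted ⇒ πR²·S(1−A) = 4πR²·σT_eq⁴, so T_eq⁴ = S(1−A)/(4σ).
T_eq = [22.1 × 0.30 / (4 × 5.67×10⁻⁸)]^(1/4) = (2.92×10⁷)^(1/4) = 73.5 K.

T_eq ≈ 73.5 K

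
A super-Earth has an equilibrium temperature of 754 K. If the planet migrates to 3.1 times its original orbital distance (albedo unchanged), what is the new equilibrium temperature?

T_eq ≈ 428 K

T_eq ∝ L^(1/4) · d^(−1/2).
T′ = 754 / 3.1^(1/2) = 428 K.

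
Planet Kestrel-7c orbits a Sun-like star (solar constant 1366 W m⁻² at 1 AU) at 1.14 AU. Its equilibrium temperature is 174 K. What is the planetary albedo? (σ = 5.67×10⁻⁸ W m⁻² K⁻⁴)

Flux at 1.14 AU: S = 1366/1.14² = 1050 W m⁻².
From T_eq⁴ = S(1−A)/(4σ): 1−A = 4σT_eq⁴/S.
1−A = 4 × 5.67×10⁻⁸ × (174)⁴ / 1050 = 0.198.

A ≈ 0.80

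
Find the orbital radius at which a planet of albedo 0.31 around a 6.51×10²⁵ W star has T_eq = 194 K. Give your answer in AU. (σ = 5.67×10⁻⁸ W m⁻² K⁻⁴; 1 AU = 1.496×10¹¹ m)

d ≈ 0.705 AU

From T_eq⁴ = L(1−A)/(16πσd²): d = √[L(1−A)/(16πσT_eq⁴)].
d = √[6.51×10²⁵ × 0.69 / (16π × 5.67×10⁻⁸ × (194)⁴)] = 1.05×10¹¹ m = 0.705 AU.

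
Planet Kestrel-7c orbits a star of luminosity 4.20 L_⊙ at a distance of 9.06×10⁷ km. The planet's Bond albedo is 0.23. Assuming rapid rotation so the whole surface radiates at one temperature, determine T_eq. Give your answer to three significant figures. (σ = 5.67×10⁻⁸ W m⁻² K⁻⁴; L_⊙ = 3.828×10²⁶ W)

d = 9.06×10⁷ km = 9.06×10¹⁰ m.
L = 4.20 × 3.828×10²⁶ = 1.61×10²⁷ W.
Flux: S = L/(4πd²) = 1.61×10²⁷/(4π×(9.06×10¹⁰)²) = 1.56×10⁴ W m⁻².
Energy balance: absorbed = emitted ⇒ πR²·S(1−A) = 4πR²·σT_eq⁴, so T_eq⁴ = S(1−A)/(4σ).
T_eq = [1.56×10⁴ × 0.77 / (4 × 5.67×10⁻⁸)]^(1/4) = (5.29×10¹⁰)^(1/4) = 480 K.

T_eq ≈ 480 K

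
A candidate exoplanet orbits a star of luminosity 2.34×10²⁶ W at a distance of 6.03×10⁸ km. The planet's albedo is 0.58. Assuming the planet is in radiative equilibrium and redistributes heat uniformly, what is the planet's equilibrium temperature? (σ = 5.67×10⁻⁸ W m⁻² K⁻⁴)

d = 6.03×10⁸ km = 6.03×10¹¹ m.
Flux: S = L/(4πd²) = 2.34×10²⁶/(4π×(6.03×10¹¹)²) = 51.2 W m⁻².
Energy balance: absorbed = emitted ⇒ πR²·S(1−A) = 4πR²·σT_eq⁴, so T_eq⁴ = S(1−A)/(4σ).
T_eq = [51.2 × 0.42 / (4 × 5.67×10⁻⁸)]^(1/4) = (9.48×10⁷)^(1/4) = 98.7 K.

T_eq ≈ 98.7 K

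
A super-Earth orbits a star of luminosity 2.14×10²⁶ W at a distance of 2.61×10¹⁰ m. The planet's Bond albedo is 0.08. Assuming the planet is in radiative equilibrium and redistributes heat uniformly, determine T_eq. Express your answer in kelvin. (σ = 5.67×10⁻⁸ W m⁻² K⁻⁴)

T_eq ≈ 564 K

Flux: S = L/(4πd²) = 2.14×10²⁶/(4π×(2.61×10¹⁰)²) = 2.50×10⁴ W m⁻².
Energy balance: absorbed = emitted ⇒ πR²·S(1−A) = 4πR²·σT_eq⁴, so T_eq⁴ = S(1−A)/(4σ).
T_eq = [2.50×10⁴ × 0.92 / (4 × 5.67×10⁻⁸)]^(1/4) = (1.01×10¹¹)^(1/4) = 564 K.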